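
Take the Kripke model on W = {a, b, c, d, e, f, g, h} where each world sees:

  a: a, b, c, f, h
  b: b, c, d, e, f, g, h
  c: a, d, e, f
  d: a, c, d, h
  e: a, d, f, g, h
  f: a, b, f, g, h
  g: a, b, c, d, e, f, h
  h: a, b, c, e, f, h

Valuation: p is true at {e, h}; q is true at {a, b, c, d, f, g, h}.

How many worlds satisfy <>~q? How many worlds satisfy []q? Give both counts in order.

4 and 4

For <>~q:
a: successors {a, b, c, f, h}; ~q there: a:F, b:F, c:F, f:F, h:F. ✗
b: successors {b, c, d, e, f, g, h}; ~q there: b:F, c:F, d:F, e:T, f:F, g:F, h:F. ✓
c: successors {a, d, e, f}; ~q there: a:F, d:F, e:T, f:F. ✓
d: successors {a, c, d, h}; ~q there: a:F, c:F, d:F, h:F. ✗
e: successors {a, d, f, g, h}; ~q there: a:F, d:F, f:F, g:F, h:F. ✗
f: successors {a, b, f, g, h}; ~q there: a:F, b:F, f:F, g:F, h:F. ✗
g: successors {a, b, c, d, e, f, h}; ~q there: a:F, b:F, c:F, d:F, e:T, f:F, h:F. ✓
h: successors {a, b, c, e, f, h}; ~q there: a:F, b:F, c:F, e:T, f:F, h:F. ✓
— 4 worlds.
For []q:
a: successors {a, b, c, f, h}; q there: a:T, b:T, c:T, f:T, h:T. ✓
b: successors {b, c, d, e, f, g, h}; q there: b:T, c:T, d:T, e:F, f:T, g:T, h:T. ✗
c: successors {a, d, e, f}; q there: a:T, d:T, e:F, f:T. ✗
d: successors {a, c, d, h}; q there: a:T, c:T, d:T, h:T. ✓
e: successors {a, d, f, g, h}; q there: a:T, d:T, f:T, g:T, h:T. ✓
f: successors {a, b, f, g, h}; q there: a:T, b:T, f:T, g:T, h:T. ✓
g: successors {a, b, c, d, e, f, h}; q there: a:T, b:T, c:T, d:T, e:F, f:T, h:T. ✗
h: successors {a, b, c, e, f, h}; q there: a:T, b:T, c:T, e:F, f:T, h:T. ✗
— 4 worlds.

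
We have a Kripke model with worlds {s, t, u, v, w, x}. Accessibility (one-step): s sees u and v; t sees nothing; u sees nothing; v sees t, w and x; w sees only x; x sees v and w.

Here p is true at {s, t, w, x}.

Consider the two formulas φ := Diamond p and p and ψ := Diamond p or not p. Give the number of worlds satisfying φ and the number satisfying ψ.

For Diamond p and p:
s: Diamond p is F, p is T. ✗
t: Diamond p is F, p is T. ✗
u: Diamond p is F, p is F. ✗
v: Diamond p is T, p is F. ✗
w: Diamond p is T, p is T. ✓
x: Diamond p is T, p is T. ✓
— 2 worlds.
For Diamond p or not p:
s: Diamond p is F, not p is F. ✗
t: Diamond p is F, not p is F. ✗
u: Diamond p is F, not p is T. ✓
v: Diamond p is T, not p is T. ✓
w: Diamond p is T, not p is F. ✓
x: Diamond p is T, not p is F. ✓
— 4 worlds.

2 and 4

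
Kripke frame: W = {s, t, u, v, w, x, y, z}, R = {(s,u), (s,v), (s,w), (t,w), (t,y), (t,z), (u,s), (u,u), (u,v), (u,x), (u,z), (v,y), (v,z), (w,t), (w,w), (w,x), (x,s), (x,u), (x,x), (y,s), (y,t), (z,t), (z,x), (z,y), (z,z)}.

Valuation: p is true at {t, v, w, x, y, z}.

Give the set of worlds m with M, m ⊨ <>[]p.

{s, t, u, v, w, y, z}

s: successors {u, v, w}; []p there: u:F, v:T, w:T. ✓
t: successors {w, y, z}; []p there: w:T, y:F, z:T. ✓
u: successors {s, u, v, x, z}; []p there: s:F, u:F, v:T, x:F, z:T. ✓
v: successors {y, z}; []p there: y:F, z:T. ✓
w: successors {t, w, x}; []p there: t:T, w:T, x:F. ✓
x: successors {s, u, x}; []p there: s:F, u:F, x:F. ✗
y: successors {s, t}; []p there: s:F, t:T. ✓
z: successors {t, x, y, z}; []p there: t:T, x:F, y:F, z:T. ✓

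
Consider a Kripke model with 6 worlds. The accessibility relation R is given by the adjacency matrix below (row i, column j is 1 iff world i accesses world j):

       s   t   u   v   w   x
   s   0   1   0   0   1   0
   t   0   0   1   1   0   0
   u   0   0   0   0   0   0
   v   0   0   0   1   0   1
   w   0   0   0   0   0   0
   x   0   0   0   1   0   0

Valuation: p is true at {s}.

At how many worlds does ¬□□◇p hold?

s: □□◇p is F. ✓
t: □□◇p is F. ✓
u: □□◇p is T. ✗
v: □□◇p is F. ✓
w: □□◇p is T. ✗
x: □□◇p is F. ✓
Satisfying worlds: {s, t, v, x}.

4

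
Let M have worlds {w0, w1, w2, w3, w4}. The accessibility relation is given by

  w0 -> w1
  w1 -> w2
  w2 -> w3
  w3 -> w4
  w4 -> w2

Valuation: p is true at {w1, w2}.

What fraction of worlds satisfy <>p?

w0: successors {w1}; p there: w1:T. ✓
w1: successors {w2}; p there: w2:T. ✓
w2: successors {w3}; p there: w3:F. ✗
w3: successors {w4}; p there: w4:F. ✗
w4: successors {w2}; p there: w2:T. ✓
That's 3 of 5 worlds, so 3/5.

3/5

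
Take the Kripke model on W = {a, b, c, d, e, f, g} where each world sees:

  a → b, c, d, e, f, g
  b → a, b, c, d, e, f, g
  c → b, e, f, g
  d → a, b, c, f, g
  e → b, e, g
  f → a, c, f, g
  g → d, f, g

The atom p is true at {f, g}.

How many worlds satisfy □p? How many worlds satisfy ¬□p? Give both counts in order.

For □p:
a: successors {b, c, d, e, f, g}; p there: b:F, c:F, d:F, e:F, f:T, g:T. ✗
b: successors {a, b, c, d, e, f, g}; p there: a:F, b:F, c:F, d:F, e:F, f:T, g:T. ✗
c: successors {b, e, f, g}; p there: b:F, e:F, f:T, g:T. ✗
d: successors {a, b, c, f, g}; p there: a:F, b:F, c:F, f:T, g:T. ✗
e: successors {b, e, g}; p there: b:F, e:F, g:T. ✗
f: successors {a, c, f, g}; p there: a:F, c:F, f:T, g:T. ✗
g: successors {d, f, g}; p there: d:F, f:T, g:T. ✗
— 0 worlds.
For ¬□p:
a: □p is F. ✓
b: □p is F. ✓
c: □p is F. ✓
d: □p is F. ✓
e: □p is F. ✓
f: □p is F. ✓
g: □p is F. ✓
— 7 worlds.

0 and 7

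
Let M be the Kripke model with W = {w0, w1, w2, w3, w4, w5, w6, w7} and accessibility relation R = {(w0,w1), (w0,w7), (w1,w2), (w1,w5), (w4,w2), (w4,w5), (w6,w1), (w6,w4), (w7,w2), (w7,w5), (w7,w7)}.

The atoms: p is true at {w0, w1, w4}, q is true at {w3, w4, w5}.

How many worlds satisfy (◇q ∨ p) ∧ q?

w0: ◇q ∨ p is T, q is F. ✗
w1: ◇q ∨ p is T, q is F. ✗
w2: ◇q ∨ p is F, q is F. ✗
w3: ◇q ∨ p is F, q is T. ✗
w4: ◇q ∨ p is T, q is T. ✓
w5: ◇q ∨ p is F, q is T. ✗
w6: ◇q ∨ p is T, q is F. ✗
w7: ◇q ∨ p is T, q is F. ✗
Satisfying worlds: {w4}.

1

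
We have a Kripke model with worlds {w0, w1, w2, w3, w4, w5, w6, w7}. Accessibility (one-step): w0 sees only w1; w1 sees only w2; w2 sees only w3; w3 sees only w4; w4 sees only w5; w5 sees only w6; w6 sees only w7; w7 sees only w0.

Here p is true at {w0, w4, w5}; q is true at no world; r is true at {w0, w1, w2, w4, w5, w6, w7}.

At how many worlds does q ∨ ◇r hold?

w0: q is F, ◇r is T. ✓
w1: q is F, ◇r is T. ✓
w2: q is F, ◇r is F. ✗
w3: q is F, ◇r is T. ✓
w4: q is F, ◇r is T. ✓
w5: q is F, ◇r is T. ✓
w6: q is F, ◇r is T. ✓
w7: q is F, ◇r is T. ✓
Satisfying worlds: {w0, w1, w3, w4, w5, w6, w7}.

7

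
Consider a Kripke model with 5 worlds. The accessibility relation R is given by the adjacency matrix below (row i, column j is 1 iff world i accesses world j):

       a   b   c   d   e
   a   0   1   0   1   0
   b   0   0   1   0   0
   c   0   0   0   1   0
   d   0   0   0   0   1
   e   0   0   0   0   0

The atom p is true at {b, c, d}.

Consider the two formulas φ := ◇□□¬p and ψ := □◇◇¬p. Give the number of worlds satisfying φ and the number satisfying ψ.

For ◇□□¬p:
a: successors {b, d}; □□¬p there: b:F, d:T. ✓
b: successors {c}; □□¬p there: c:T. ✓
c: successors {d}; □□¬p there: d:T. ✓
d: successors {e}; □□¬p there: e:T. ✓
e: no successors, so ◇□□¬p fails. ✗
— 4 worlds.
For □◇◇¬p:
a: successors {b, d}; ◇◇¬p there: b:F, d:F. ✗
b: successors {c}; ◇◇¬p there: c:T. ✓
c: successors {d}; ◇◇¬p there: d:F. ✗
d: successors {e}; ◇◇¬p there: e:F. ✗
e: no successors, so □◇◇¬p holds vacuously. ✓
— 2 worlds.

4 and 2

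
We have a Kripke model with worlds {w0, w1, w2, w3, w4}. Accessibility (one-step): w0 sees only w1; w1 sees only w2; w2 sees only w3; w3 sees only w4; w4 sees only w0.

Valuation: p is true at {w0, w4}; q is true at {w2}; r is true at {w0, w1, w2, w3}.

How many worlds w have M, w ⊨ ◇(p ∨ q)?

w0: successors {w1}; p ∨ q there: w1:F. ✗
w1: successors {w2}; p ∨ q there: w2:T. ✓
w2: successors {w3}; p ∨ q there: w3:F. ✗
w3: successors {w4}; p ∨ q there: w4:T. ✓
w4: successors {w0}; p ∨ q there: w0:T. ✓
Satisfying worlds: {w1, w3, w4}.

3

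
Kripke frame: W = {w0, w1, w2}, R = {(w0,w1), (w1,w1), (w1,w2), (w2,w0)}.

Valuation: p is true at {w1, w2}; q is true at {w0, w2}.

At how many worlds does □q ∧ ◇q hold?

w0: □q is F, ◇q is F. ✗
w1: □q is F, ◇q is T. ✗
w2: □q is T, ◇q is T. ✓
Satisfying worlds: {w2}.

1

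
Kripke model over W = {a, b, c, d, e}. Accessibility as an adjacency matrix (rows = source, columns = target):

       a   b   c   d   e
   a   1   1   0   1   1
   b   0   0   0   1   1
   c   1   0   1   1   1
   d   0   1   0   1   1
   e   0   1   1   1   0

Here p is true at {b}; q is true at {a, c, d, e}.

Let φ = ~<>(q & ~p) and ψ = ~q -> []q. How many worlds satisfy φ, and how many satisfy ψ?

For ~<>(q & ~p):
a: <>(q & ~p) is T. ✗
b: <>(q & ~p) is T. ✗
c: <>(q & ~p) is T. ✗
d: <>(q & ~p) is T. ✗
e: <>(q & ~p) is T. ✗
— 0 worlds.
For ~q -> []q:
a: ~q is F, []q is F. ✓
b: ~q is T, []q is T. ✓
c: ~q is F, []q is T. ✓
d: ~q is F, []q is F. ✓
e: ~q is F, []q is F. ✓
— 5 worlds.

0 and 5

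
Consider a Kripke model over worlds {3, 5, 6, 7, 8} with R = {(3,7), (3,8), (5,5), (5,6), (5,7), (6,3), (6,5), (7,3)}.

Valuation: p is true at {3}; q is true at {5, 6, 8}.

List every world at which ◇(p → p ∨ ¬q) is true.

{3, 5, 6, 7}

3: successors {7, 8}; p → p ∨ ¬q there: 7:T, 8:T. ✓
5: successors {5, 6, 7}; p → p ∨ ¬q there: 5:T, 6:T, 7:T. ✓
6: successors {3, 5}; p → p ∨ ¬q there: 3:T, 5:T. ✓
7: successors {3}; p → p ∨ ¬q there: 3:T. ✓
8: no successors, so ◇(p → p ∨ ¬q) fails. ✗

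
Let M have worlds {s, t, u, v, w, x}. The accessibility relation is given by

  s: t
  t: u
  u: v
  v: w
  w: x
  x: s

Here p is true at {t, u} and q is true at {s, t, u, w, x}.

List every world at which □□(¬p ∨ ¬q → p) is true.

s: successors {t}; □(¬p ∨ ¬q → p) there: t:T. ✓
t: successors {u}; □(¬p ∨ ¬q → p) there: u:F. ✗
u: successors {v}; □(¬p ∨ ¬q → p) there: v:F. ✗
v: successors {w}; □(¬p ∨ ¬q → p) there: w:F. ✗
w: successors {x}; □(¬p ∨ ¬q → p) there: x:F. ✗
x: successors {s}; □(¬p ∨ ¬q → p) there: s:T. ✓

{s, x}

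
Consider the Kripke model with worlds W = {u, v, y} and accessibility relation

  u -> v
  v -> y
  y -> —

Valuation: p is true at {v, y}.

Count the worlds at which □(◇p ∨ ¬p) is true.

u: successors {v}; ◇p ∨ ¬p there: v:T. ✓
v: successors {y}; ◇p ∨ ¬p there: y:F. ✗
y: no successors, so □(◇p ∨ ¬p) holds vacuously. ✓
Satisfying worlds: {u, y}.

2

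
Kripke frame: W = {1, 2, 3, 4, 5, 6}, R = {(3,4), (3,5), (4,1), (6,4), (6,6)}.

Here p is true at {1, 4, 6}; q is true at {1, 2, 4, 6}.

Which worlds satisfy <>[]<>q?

{3, 4, 6}

1: no successors, so <>[]<>q fails. ✗
2: no successors, so <>[]<>q fails. ✗
3: successors {4, 5}; []<>q there: 4:F, 5:T. ✓
4: successors {1}; []<>q there: 1:T. ✓
5: no successors, so <>[]<>q fails. ✗
6: successors {4, 6}; []<>q there: 4:F, 6:T. ✓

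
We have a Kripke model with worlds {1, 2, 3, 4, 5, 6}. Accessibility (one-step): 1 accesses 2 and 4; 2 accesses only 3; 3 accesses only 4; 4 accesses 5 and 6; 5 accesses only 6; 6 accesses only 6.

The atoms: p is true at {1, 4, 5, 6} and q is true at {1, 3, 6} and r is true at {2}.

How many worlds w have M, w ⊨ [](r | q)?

3

1: successors {2, 4}; r | q there: 2:T, 4:F. ✗
2: successors {3}; r | q there: 3:T. ✓
3: successors {4}; r | q there: 4:F. ✗
4: successors {5, 6}; r | q there: 5:F, 6:T. ✗
5: successors {6}; r | q there: 6:T. ✓
6: successors {6}; r | q there: 6:T. ✓
Satisfying worlds: {2, 5, 6}.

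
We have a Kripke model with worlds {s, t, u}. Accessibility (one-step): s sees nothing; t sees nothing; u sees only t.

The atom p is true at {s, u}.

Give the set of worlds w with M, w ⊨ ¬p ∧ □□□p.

{t}

s: ¬p is F, □□□p is T. ✗
t: ¬p is T, □□□p is T. ✓
u: ¬p is F, □□□p is T. ✗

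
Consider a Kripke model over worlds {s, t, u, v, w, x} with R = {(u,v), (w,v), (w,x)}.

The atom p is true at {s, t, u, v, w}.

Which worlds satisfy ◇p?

s: no successors, so ◇p fails. ✗
t: no successors, so ◇p fails. ✗
u: successors {v}; p there: v:T. ✓
v: no successors, so ◇p fails. ✗
w: successors {v, x}; p there: v:T, x:F. ✓
x: no successors, so ◇p fails. ✗

{u, w}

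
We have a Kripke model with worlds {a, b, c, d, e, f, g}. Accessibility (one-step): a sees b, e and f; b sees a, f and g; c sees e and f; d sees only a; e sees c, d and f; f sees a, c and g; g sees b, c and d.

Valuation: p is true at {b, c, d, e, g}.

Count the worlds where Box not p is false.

6

a: successors {b, e, f}; not p there: b:F, e:F, f:T. ✗
b: successors {a, f, g}; not p there: a:T, f:T, g:F. ✗
c: successors {e, f}; not p there: e:F, f:T. ✗
d: successors {a}; not p there: a:T. ✓
e: successors {c, d, f}; not p there: c:F, d:F, f:T. ✗
f: successors {a, c, g}; not p there: a:T, c:F, g:F. ✗
g: successors {b, c, d}; not p there: b:F, c:F, d:F. ✗
Satisfying worlds: {d}.
So Box not p fails at the other 6 worlds.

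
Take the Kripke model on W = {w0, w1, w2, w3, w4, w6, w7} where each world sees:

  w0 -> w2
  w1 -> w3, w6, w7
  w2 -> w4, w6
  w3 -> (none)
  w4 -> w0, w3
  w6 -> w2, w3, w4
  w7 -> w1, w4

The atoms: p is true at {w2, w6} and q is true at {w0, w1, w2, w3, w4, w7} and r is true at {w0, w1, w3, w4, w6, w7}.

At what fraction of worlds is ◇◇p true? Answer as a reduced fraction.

w0: successors {w2}; ◇p there: w2:T. ✓
w1: successors {w3, w6, w7}; ◇p there: w3:F, w6:T, w7:F. ✓
w2: successors {w4, w6}; ◇p there: w4:F, w6:T. ✓
w3: no successors, so ◇◇p fails. ✗
w4: successors {w0, w3}; ◇p there: w0:T, w3:F. ✓
w6: successors {w2, w3, w4}; ◇p there: w2:T, w3:F, w4:F. ✓
w7: successors {w1, w4}; ◇p there: w1:T, w4:F. ✓
That's 6 of 7 worlds, so 6/7.

6/7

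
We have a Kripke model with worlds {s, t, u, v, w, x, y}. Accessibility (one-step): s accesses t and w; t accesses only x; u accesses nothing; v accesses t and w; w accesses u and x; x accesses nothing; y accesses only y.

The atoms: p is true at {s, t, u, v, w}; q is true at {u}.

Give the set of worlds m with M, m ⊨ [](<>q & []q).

{u, x}

s: successors {t, w}; <>q & []q there: t:F, w:F. ✗
t: successors {x}; <>q & []q there: x:F. ✗
u: no successors, so [](<>q & []q) holds vacuously. ✓
v: successors {t, w}; <>q & []q there: t:F, w:F. ✗
w: successors {u, x}; <>q & []q there: u:F, x:F. ✗
x: no successors, so [](<>q & []q) holds vacuously. ✓
y: successors {y}; <>q & []q there: y:F. ✗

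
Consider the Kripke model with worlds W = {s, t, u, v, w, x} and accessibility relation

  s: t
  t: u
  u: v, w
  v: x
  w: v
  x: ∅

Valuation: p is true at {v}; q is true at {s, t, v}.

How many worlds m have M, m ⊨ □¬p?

4

s: successors {t}; ¬p there: t:T. ✓
t: successors {u}; ¬p there: u:T. ✓
u: successors {v, w}; ¬p there: v:F, w:T. ✗
v: successors {x}; ¬p there: x:T. ✓
w: successors {v}; ¬p there: v:F. ✗
x: no successors, so □¬p holds vacuously. ✓
Satisfying worlds: {s, t, v, x}.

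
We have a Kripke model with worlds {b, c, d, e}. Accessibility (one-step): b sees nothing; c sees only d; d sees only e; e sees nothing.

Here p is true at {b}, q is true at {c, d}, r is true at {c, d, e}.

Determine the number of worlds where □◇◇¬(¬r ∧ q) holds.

b: no successors, so □◇◇¬(¬r ∧ q) holds vacuously. ✓
c: successors {d}; ◇◇¬(¬r ∧ q) there: d:F. ✗
d: successors {e}; ◇◇¬(¬r ∧ q) there: e:F. ✗
e: no successors, so □◇◇¬(¬r ∧ q) holds vacuously. ✓
Satisfying worlds: {b, e}.

2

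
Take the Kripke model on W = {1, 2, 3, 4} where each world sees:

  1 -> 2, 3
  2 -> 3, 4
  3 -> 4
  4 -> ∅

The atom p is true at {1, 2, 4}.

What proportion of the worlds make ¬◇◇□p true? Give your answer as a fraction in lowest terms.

1: ◇◇□p is T. ✗
2: ◇◇□p is T. ✗
3: ◇◇□p is F. ✓
4: ◇◇□p is F. ✓
That's 2 of 4 worlds, so 2/4 = 1/2.

1/2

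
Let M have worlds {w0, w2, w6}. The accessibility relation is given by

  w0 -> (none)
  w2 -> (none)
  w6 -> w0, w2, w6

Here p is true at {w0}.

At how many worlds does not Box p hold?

1

w0: Box p is T. ✗
w2: Box p is T. ✗
w6: Box p is F. ✓
Satisfying worlds: {w6}.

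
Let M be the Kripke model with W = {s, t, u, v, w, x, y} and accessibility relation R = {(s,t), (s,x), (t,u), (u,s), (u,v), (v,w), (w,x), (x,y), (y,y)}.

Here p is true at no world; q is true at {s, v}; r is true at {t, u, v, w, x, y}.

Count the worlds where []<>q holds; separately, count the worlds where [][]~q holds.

For []<>q:
s: successors {t, x}; <>q there: t:F, x:F. ✗
t: successors {u}; <>q there: u:T. ✓
u: successors {s, v}; <>q there: s:F, v:F. ✗
v: successors {w}; <>q there: w:F. ✗
w: successors {x}; <>q there: x:F. ✗
x: successors {y}; <>q there: y:F. ✗
y: successors {y}; <>q there: y:F. ✗
— 1 world.
For [][]~q:
s: successors {t, x}; []~q there: t:T, x:T. ✓
t: successors {u}; []~q there: u:F. ✗
u: successors {s, v}; []~q there: s:T, v:T. ✓
v: successors {w}; []~q there: w:T. ✓
w: successors {x}; []~q there: x:T. ✓
x: successors {y}; []~q there: y:T. ✓
y: successors {y}; []~q there: y:T. ✓
— 6 worlds.

1 and 6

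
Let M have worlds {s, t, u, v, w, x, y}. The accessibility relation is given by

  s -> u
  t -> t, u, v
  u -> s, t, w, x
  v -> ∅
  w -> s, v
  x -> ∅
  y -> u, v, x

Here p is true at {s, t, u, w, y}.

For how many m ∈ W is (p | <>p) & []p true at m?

1

s: p | <>p is T, []p is T. ✓
t: p | <>p is T, []p is F. ✗
u: p | <>p is T, []p is F. ✗
v: p | <>p is F, []p is T. ✗
w: p | <>p is T, []p is F. ✗
x: p | <>p is F, []p is T. ✗
y: p | <>p is T, []p is F. ✗
Satisfying worlds: {s}.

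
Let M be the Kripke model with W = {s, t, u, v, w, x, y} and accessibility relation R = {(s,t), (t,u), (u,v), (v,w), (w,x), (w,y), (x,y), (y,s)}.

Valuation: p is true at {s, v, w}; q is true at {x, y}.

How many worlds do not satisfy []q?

s: successors {t}; q there: t:F. ✗
t: successors {u}; q there: u:F. ✗
u: successors {v}; q there: v:F. ✗
v: successors {w}; q there: w:F. ✗
w: successors {x, y}; q there: x:T, y:T. ✓
x: successors {y}; q there: y:T. ✓
y: successors {s}; q there: s:F. ✗
Satisfying worlds: {w, x}.
So []q fails at the other 5 worlds.

5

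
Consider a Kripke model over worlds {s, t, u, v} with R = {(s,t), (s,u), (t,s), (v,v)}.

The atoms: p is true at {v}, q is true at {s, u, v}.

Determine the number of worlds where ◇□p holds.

2

s: successors {t, u}; □p there: t:F, u:T. ✓
t: successors {s}; □p there: s:F. ✗
u: no successors, so ◇□p fails. ✗
v: successors {v}; □p there: v:T. ✓
Satisfying worlds: {s, v}.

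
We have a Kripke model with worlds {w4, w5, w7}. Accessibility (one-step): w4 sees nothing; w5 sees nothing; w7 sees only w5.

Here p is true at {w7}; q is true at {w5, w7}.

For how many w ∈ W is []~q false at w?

w4: no successors, so []~q holds vacuously. ✓
w5: no successors, so []~q holds vacuously. ✓
w7: successors {w5}; ~q there: w5:F. ✗
Satisfying worlds: {w4, w5}.
So []~q fails at the other 1 world.

1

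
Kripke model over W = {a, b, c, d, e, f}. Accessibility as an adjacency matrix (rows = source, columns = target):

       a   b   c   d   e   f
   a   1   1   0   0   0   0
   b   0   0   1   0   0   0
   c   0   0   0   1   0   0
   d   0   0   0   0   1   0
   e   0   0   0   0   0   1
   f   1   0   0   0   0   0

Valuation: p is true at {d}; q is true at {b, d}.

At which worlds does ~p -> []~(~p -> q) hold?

{b, d, e, f}

a: ~p is T, []~(~p -> q) is F. ✗
b: ~p is T, []~(~p -> q) is T. ✓
c: ~p is T, []~(~p -> q) is F. ✗
d: ~p is F, []~(~p -> q) is T. ✓
e: ~p is T, []~(~p -> q) is T. ✓
f: ~p is T, []~(~p -> q) is T. ✓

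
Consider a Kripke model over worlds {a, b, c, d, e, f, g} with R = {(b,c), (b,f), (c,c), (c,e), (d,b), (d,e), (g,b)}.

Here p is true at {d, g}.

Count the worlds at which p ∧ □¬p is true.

a: p is F, □¬p is T. ✗
b: p is F, □¬p is T. ✗
c: p is F, □¬p is T. ✗
d: p is T, □¬p is T. ✓
e: p is F, □¬p is T. ✗
f: p is F, □¬p is T. ✗
g: p is T, □¬p is T. ✓
Satisfying worlds: {d, g}.

2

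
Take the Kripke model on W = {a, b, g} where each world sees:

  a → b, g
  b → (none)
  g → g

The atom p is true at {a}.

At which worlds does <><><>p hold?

a: successors {b, g}; <><>p there: b:F, g:F. ✗
b: no successors, so <><><>p fails. ✗
g: successors {g}; <><>p there: g:F. ✗

∅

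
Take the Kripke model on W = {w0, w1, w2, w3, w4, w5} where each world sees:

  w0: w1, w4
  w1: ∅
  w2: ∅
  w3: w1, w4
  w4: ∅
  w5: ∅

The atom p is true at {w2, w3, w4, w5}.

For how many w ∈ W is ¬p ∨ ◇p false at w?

3

w0: ¬p is T, ◇p is T. ✓
w1: ¬p is T, ◇p is F. ✓
w2: ¬p is F, ◇p is F. ✗
w3: ¬p is F, ◇p is T. ✓
w4: ¬p is F, ◇p is F. ✗
w5: ¬p is F, ◇p is F. ✗
Satisfying worlds: {w0, w1, w3}.
So ¬p ∨ ◇p fails at the other 3 worlds.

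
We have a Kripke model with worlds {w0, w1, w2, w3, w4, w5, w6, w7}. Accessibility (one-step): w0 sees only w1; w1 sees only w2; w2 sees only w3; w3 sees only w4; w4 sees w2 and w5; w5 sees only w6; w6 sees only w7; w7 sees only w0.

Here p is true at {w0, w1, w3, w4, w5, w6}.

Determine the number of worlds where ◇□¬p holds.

2

w0: successors {w1}; □¬p there: w1:T. ✓
w1: successors {w2}; □¬p there: w2:F. ✗
w2: successors {w3}; □¬p there: w3:F. ✗
w3: successors {w4}; □¬p there: w4:F. ✗
w4: successors {w2, w5}; □¬p there: w2:F, w5:F. ✗
w5: successors {w6}; □¬p there: w6:T. ✓
w6: successors {w7}; □¬p there: w7:F. ✗
w7: successors {w0}; □¬p there: w0:F. ✗
Satisfying worlds: {w0, w5}.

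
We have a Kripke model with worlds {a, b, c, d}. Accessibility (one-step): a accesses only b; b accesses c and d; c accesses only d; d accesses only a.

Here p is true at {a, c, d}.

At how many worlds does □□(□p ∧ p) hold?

a: successors {b}; □(□p ∧ p) there: b:T. ✓
b: successors {c, d}; □(□p ∧ p) there: c:T, d:F. ✗
c: successors {d}; □(□p ∧ p) there: d:F. ✗
d: successors {a}; □(□p ∧ p) there: a:F. ✗
Satisfying worlds: {a}.

1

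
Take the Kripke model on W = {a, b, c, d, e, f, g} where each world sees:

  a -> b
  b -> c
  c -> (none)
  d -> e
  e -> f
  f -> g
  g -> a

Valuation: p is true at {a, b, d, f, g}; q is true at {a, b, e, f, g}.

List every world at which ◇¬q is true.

{b}

a: successors {b}; ¬q there: b:F. ✗
b: successors {c}; ¬q there: c:T. ✓
c: no successors, so ◇¬q fails. ✗
d: successors {e}; ¬q there: e:F. ✗
e: successors {f}; ¬q there: f:F. ✗
f: successors {g}; ¬q there: g:F. ✗
g: successors {a}; ¬q there: a:F. ✗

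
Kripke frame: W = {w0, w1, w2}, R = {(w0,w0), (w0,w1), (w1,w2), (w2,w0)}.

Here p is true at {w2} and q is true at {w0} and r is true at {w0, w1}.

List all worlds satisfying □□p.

w0: successors {w0, w1}; □p there: w0:F, w1:T. ✗
w1: successors {w2}; □p there: w2:F. ✗
w2: successors {w0}; □p there: w0:F. ✗

∅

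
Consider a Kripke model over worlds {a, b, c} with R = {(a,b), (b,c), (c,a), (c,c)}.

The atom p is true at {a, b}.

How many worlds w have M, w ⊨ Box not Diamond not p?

0

a: successors {b}; not Diamond not p there: b:F. ✗
b: successors {c}; not Diamond not p there: c:F. ✗
c: successors {a, c}; not Diamond not p there: a:T, c:F. ✗
Satisfying worlds: ∅.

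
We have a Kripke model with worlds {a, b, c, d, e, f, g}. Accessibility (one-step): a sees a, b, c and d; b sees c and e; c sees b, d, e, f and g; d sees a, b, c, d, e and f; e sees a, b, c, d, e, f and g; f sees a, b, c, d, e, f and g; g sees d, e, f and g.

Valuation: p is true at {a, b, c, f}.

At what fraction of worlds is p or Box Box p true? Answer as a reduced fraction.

4/7

a: p is T, Box Box p is F. ✓
b: p is T, Box Box p is F. ✓
c: p is T, Box Box p is F. ✓
d: p is F, Box Box p is F. ✗
e: p is F, Box Box p is F. ✗
f: p is T, Box Box p is F. ✓
g: p is F, Box Box p is F. ✗
That's 4 of 7 worlds, so 4/7.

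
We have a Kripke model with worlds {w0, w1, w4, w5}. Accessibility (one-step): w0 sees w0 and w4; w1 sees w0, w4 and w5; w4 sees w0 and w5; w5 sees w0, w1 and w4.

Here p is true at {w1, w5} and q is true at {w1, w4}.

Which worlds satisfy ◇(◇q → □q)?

{w0, w1, w5}

w0: successors {w0, w4}; ◇q → □q there: w0:F, w4:T. ✓
w1: successors {w0, w4, w5}; ◇q → □q there: w0:F, w4:T, w5:F. ✓
w4: successors {w0, w5}; ◇q → □q there: w0:F, w5:F. ✗
w5: successors {w0, w1, w4}; ◇q → □q there: w0:F, w1:F, w4:T. ✓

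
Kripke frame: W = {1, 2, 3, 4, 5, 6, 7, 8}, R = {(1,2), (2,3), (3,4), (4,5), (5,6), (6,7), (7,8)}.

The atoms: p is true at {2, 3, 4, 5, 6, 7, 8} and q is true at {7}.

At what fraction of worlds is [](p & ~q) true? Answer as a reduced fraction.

7/8

1: successors {2}; p & ~q there: 2:T. ✓
2: successors {3}; p & ~q there: 3:T. ✓
3: successors {4}; p & ~q there: 4:T. ✓
4: successors {5}; p & ~q there: 5:T. ✓
5: successors {6}; p & ~q there: 6:T. ✓
6: successors {7}; p & ~q there: 7:F. ✗
7: successors {8}; p & ~q there: 8:T. ✓
8: no successors, so [](p & ~q) holds vacuously. ✓
That's 7 of 8 worlds, so 7/8.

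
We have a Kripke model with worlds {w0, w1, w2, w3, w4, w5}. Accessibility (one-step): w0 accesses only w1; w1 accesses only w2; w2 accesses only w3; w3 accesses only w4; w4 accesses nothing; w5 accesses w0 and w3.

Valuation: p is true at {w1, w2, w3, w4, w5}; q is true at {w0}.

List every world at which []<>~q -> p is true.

w0: []<>~q is T, p is F. ✗
w1: []<>~q is T, p is T. ✓
w2: []<>~q is T, p is T. ✓
w3: []<>~q is F, p is T. ✓
w4: []<>~q is T, p is T. ✓
w5: []<>~q is T, p is T. ✓

{w1, w2, w3, w4, w5}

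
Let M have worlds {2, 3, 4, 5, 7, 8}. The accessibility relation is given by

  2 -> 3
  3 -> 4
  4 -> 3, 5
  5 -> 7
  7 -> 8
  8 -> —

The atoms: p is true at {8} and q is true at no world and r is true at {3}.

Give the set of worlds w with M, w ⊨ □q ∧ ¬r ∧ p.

2: □q is F, ¬r ∧ p is F. ✗
3: □q is F, ¬r ∧ p is F. ✗
4: □q is F, ¬r ∧ p is F. ✗
5: □q is F, ¬r ∧ p is F. ✗
7: □q is F, ¬r ∧ p is F. ✗
8: □q is T, ¬r ∧ p is T. ✓

{8}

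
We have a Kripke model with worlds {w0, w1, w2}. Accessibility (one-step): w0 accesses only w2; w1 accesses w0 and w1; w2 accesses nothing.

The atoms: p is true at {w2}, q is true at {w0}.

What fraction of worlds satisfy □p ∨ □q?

2/3

w0: □p is T, □q is F. ✓
w1: □p is F, □q is F. ✗
w2: □p is T, □q is T. ✓
That's 2 of 3 worlds, so 2/3.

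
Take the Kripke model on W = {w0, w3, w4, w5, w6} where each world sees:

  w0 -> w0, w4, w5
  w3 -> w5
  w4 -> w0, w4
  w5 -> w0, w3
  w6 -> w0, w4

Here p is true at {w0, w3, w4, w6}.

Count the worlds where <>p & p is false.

2

w0: <>p is T, p is T. ✓
w3: <>p is F, p is T. ✗
w4: <>p is T, p is T. ✓
w5: <>p is T, p is F. ✗
w6: <>p is T, p is T. ✓
Satisfying worlds: {w0, w4, w6}.
So <>p & p fails at the other 2 worlds.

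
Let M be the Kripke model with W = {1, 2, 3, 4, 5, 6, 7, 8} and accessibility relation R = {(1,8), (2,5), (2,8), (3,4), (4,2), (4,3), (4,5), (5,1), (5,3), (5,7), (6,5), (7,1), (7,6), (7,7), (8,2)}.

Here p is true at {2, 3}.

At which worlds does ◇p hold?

{4, 5, 8}

1: successors {8}; p there: 8:F. ✗
2: successors {5, 8}; p there: 5:F, 8:F. ✗
3: successors {4}; p there: 4:F. ✗
4: successors {2, 3, 5}; p there: 2:T, 3:T, 5:F. ✓
5: successors {1, 3, 7}; p there: 1:F, 3:T, 7:F. ✓
6: successors {5}; p there: 5:F. ✗
7: successors {1, 6, 7}; p there: 1:F, 6:F, 7:F. ✗
8: successors {2}; p there: 2:T. ✓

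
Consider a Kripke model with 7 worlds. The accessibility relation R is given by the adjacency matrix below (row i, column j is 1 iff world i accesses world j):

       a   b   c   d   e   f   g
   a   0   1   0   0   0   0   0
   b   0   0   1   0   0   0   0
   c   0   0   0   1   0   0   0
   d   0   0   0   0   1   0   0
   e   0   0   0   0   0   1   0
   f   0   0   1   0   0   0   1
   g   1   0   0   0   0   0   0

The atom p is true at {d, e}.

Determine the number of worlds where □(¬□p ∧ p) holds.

a: successors {b}; ¬□p ∧ p there: b:F. ✗
b: successors {c}; ¬□p ∧ p there: c:F. ✗
c: successors {d}; ¬□p ∧ p there: d:F. ✗
d: successors {e}; ¬□p ∧ p there: e:T. ✓
e: successors {f}; ¬□p ∧ p there: f:F. ✗
f: successors {c, g}; ¬□p ∧ p there: c:F, g:F. ✗
g: successors {a}; ¬□p ∧ p there: a:F. ✗
Satisfying worlds: {d}.

1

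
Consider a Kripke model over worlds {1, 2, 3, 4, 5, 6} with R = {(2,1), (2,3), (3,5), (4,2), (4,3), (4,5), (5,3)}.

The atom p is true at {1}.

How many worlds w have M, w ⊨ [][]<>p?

1: no successors, so [][]<>p holds vacuously. ✓
2: successors {1, 3}; []<>p there: 1:T, 3:F. ✗
3: successors {5}; []<>p there: 5:F. ✗
4: successors {2, 3, 5}; []<>p there: 2:F, 3:F, 5:F. ✗
5: successors {3}; []<>p there: 3:F. ✗
6: no successors, so [][]<>p holds vacuously. ✓
Satisfying worlds: {1, 6}.

2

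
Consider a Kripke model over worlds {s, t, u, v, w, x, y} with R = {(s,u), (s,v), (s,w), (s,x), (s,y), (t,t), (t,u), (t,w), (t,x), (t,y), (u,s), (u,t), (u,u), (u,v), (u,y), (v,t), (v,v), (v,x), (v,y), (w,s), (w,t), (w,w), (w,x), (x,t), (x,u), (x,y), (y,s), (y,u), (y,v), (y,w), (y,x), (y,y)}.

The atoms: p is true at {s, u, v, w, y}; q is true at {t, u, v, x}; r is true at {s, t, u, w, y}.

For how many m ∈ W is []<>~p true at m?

s: successors {u, v, w, x, y}; <>~p there: u:T, v:T, w:T, x:T, y:T. ✓
t: successors {t, u, w, x, y}; <>~p there: t:T, u:T, w:T, x:T, y:T. ✓
u: successors {s, t, u, v, y}; <>~p there: s:T, t:T, u:T, v:T, y:T. ✓
v: successors {t, v, x, y}; <>~p there: t:T, v:T, x:T, y:T. ✓
w: successors {s, t, w, x}; <>~p there: s:T, t:T, w:T, x:T. ✓
x: successors {t, u, y}; <>~p there: t:T, u:T, y:T. ✓
y: successors {s, u, v, w, x, y}; <>~p there: s:T, u:T, v:T, w:T, x:T, y:T. ✓
Satisfying worlds: {s, t, u, v, w, x, y}.

7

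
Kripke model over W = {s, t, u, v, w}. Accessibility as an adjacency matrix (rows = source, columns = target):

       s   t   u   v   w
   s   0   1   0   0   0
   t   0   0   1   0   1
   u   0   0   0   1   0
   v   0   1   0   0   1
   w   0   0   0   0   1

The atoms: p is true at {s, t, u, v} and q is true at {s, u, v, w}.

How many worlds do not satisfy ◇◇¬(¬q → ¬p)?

s: successors {t}; ◇¬(¬q → ¬p) there: t:F. ✗
t: successors {u, w}; ◇¬(¬q → ¬p) there: u:F, w:F. ✗
u: successors {v}; ◇¬(¬q → ¬p) there: v:T. ✓
v: successors {t, w}; ◇¬(¬q → ¬p) there: t:F, w:F. ✗
w: successors {w}; ◇¬(¬q → ¬p) there: w:F. ✗
Satisfying worlds: {u}.
So ◇◇¬(¬q → ¬p) fails at the other 4 worlds.

4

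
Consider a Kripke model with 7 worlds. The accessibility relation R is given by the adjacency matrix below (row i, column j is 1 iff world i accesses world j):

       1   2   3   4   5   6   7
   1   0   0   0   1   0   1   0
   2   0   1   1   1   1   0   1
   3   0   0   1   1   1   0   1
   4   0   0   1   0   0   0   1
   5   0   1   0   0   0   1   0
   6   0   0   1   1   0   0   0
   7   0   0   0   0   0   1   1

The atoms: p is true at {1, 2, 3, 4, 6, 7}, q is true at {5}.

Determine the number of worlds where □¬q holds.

5

1: successors {4, 6}; ¬q there: 4:T, 6:T. ✓
2: successors {2, 3, 4, 5, 7}; ¬q there: 2:T, 3:T, 4:T, 5:F, 7:T. ✗
3: successors {3, 4, 5, 7}; ¬q there: 3:T, 4:T, 5:F, 7:T. ✗
4: successors {3, 7}; ¬q there: 3:T, 7:T. ✓
5: successors {2, 6}; ¬q there: 2:T, 6:T. ✓
6: successors {3, 4}; ¬q there: 3:T, 4:T. ✓
7: successors {6, 7}; ¬q there: 6:T, 7:T. ✓
Satisfying worlds: {1, 4, 5, 6, 7}.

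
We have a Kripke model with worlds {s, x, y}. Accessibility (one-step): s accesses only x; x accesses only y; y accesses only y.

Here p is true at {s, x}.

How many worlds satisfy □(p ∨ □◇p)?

1

s: successors {x}; p ∨ □◇p there: x:T. ✓
x: successors {y}; p ∨ □◇p there: y:F. ✗
y: successors {y}; p ∨ □◇p there: y:F. ✗
Satisfying worlds: {s}.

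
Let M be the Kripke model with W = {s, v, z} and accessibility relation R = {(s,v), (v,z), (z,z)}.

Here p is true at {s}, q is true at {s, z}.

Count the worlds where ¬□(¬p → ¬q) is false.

1

s: □(¬p → ¬q) is T. ✗
v: □(¬p → ¬q) is F. ✓
z: □(¬p → ¬q) is F. ✓
Satisfying worlds: {v, z}.
So ¬□(¬p → ¬q) fails at the other 1 world.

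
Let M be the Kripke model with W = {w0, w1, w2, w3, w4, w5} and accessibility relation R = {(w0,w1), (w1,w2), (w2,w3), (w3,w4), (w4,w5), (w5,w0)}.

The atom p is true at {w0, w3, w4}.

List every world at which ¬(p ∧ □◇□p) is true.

{w1, w2, w4, w5}

w0: p ∧ □◇□p is T. ✗
w1: p ∧ □◇□p is F. ✓
w2: p ∧ □◇□p is F. ✓
w3: p ∧ □◇□p is T. ✗
w4: p ∧ □◇□p is F. ✓
w5: p ∧ □◇□p is F. ✓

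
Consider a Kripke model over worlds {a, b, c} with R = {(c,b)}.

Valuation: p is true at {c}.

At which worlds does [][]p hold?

a: no successors, so [][]p holds vacuously. ✓
b: no successors, so [][]p holds vacuously. ✓
c: successors {b}; []p there: b:T. ✓

{a, b, c}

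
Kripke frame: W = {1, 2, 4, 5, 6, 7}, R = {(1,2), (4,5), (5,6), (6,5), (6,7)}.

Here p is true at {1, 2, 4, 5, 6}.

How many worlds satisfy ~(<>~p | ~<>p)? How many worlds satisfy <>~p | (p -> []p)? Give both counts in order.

For ~(<>~p | ~<>p):
1: <>~p | ~<>p is F. ✓
2: <>~p | ~<>p is T. ✗
4: <>~p | ~<>p is F. ✓
5: <>~p | ~<>p is F. ✓
6: <>~p | ~<>p is T. ✗
7: <>~p | ~<>p is T. ✗
— 3 worlds.
For <>~p | (p -> []p):
1: <>~p is F, p -> []p is T. ✓
2: <>~p is F, p -> []p is T. ✓
4: <>~p is F, p -> []p is T. ✓
5: <>~p is F, p -> []p is T. ✓
6: <>~p is T, p -> []p is F. ✓
7: <>~p is F, p -> []p is T. ✓
— 6 worlds.

3 and 6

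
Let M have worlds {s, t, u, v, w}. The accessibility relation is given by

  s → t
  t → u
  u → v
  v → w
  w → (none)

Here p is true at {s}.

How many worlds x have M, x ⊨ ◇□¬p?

4

s: successors {t}; □¬p there: t:T. ✓
t: successors {u}; □¬p there: u:T. ✓
u: successors {v}; □¬p there: v:T. ✓
v: successors {w}; □¬p there: w:T. ✓
w: no successors, so ◇□¬p fails. ✗
Satisfying worlds: {s, t, u, v}.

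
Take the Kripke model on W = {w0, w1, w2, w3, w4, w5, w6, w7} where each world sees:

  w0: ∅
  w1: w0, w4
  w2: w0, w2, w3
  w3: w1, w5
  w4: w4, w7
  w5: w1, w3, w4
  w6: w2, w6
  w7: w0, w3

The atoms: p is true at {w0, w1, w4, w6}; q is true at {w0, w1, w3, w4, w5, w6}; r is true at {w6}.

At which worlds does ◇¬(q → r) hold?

w0: no successors, so ◇¬(q → r) fails. ✗
w1: successors {w0, w4}; ¬(q → r) there: w0:T, w4:T. ✓
w2: successors {w0, w2, w3}; ¬(q → r) there: w0:T, w2:F, w3:T. ✓
w3: successors {w1, w5}; ¬(q → r) there: w1:T, w5:T. ✓
w4: successors {w4, w7}; ¬(q → r) there: w4:T, w7:F. ✓
w5: successors {w1, w3, w4}; ¬(q → r) there: w1:T, w3:T, w4:T. ✓
w6: successors {w2, w6}; ¬(q → r) there: w2:F, w6:F. ✗
w7: successors {w0, w3}; ¬(q → r) there: w0:T, w3:T. ✓

{w1, w2, w3, w4, w5, w7}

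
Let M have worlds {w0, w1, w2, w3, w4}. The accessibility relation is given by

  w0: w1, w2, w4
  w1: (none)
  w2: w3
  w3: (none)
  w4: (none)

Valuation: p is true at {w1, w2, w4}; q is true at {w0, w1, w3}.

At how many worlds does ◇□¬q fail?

w0: successors {w1, w2, w4}; □¬q there: w1:T, w2:F, w4:T. ✓
w1: no successors, so ◇□¬q fails. ✗
w2: successors {w3}; □¬q there: w3:T. ✓
w3: no successors, so ◇□¬q fails. ✗
w4: no successors, so ◇□¬q fails. ✗
Satisfying worlds: {w0, w2}.
So ◇□¬q fails at the other 3 worlds.

3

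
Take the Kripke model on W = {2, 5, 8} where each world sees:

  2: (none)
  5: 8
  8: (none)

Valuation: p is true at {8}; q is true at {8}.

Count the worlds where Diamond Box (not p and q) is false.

2: no successors, so Diamond Box (not p and q) fails. ✗
5: successors {8}; Box (not p and q) there: 8:T. ✓
8: no successors, so Diamond Box (not p and q) fails. ✗
Satisfying worlds: {5}.
So Diamond Box (not p and q) fails at the other 2 worlds.

2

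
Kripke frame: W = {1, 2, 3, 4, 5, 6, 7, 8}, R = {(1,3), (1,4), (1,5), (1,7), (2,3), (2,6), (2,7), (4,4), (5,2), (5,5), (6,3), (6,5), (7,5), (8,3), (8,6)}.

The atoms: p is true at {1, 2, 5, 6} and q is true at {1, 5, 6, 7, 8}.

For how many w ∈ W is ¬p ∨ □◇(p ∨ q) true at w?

1: ¬p is F, □◇(p ∨ q) is F. ✗
2: ¬p is F, □◇(p ∨ q) is F. ✗
3: ¬p is T, □◇(p ∨ q) is T. ✓
4: ¬p is T, □◇(p ∨ q) is F. ✓
5: ¬p is F, □◇(p ∨ q) is T. ✓
6: ¬p is F, □◇(p ∨ q) is F. ✗
7: ¬p is T, □◇(p ∨ q) is T. ✓
8: ¬p is T, □◇(p ∨ q) is F. ✓
Satisfying worlds: {3, 4, 5, 7, 8}.

5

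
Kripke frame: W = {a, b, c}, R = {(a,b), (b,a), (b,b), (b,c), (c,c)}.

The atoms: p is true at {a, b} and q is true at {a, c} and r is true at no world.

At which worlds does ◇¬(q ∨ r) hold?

a: successors {b}; ¬(q ∨ r) there: b:T. ✓
b: successors {a, b, c}; ¬(q ∨ r) there: a:F, b:T, c:F. ✓
c: successors {c}; ¬(q ∨ r) there: c:F. ✗

{a, b}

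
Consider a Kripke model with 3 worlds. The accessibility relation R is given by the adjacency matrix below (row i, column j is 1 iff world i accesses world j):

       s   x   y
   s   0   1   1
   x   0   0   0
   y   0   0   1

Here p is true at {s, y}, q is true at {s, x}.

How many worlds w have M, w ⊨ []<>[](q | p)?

2

s: successors {x, y}; <>[](q | p) there: x:F, y:T. ✗
x: no successors, so []<>[](q | p) holds vacuously. ✓
y: successors {y}; <>[](q | p) there: y:T. ✓
Satisfying worlds: {x, y}.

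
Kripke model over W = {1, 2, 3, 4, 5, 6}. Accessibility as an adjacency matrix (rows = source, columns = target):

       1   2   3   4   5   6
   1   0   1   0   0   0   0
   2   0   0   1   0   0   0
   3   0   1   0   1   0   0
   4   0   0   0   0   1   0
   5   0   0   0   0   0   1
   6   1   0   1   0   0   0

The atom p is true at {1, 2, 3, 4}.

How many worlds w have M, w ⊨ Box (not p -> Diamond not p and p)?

1: successors {2}; not p -> Diamond not p and p there: 2:T. ✓
2: successors {3}; not p -> Diamond not p and p there: 3:T. ✓
3: successors {2, 4}; not p -> Diamond not p and p there: 2:T, 4:T. ✓
4: successors {5}; not p -> Diamond not p and p there: 5:F. ✗
5: successors {6}; not p -> Diamond not p and p there: 6:F. ✗
6: successors {1, 3}; not p -> Diamond not p and p there: 1:T, 3:T. ✓
Satisfying worlds: {1, 2, 3, 6}.

4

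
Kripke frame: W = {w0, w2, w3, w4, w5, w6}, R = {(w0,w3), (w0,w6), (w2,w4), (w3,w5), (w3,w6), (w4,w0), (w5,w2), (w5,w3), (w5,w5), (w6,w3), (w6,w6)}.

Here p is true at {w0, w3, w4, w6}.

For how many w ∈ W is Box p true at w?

4

w0: successors {w3, w6}; p there: w3:T, w6:T. ✓
w2: successors {w4}; p there: w4:T. ✓
w3: successors {w5, w6}; p there: w5:F, w6:T. ✗
w4: successors {w0}; p there: w0:T. ✓
w5: successors {w2, w3, w5}; p there: w2:F, w3:T, w5:F. ✗
w6: successors {w3, w6}; p there: w3:T, w6:T. ✓
Satisfying worlds: {w0, w2, w4, w6}.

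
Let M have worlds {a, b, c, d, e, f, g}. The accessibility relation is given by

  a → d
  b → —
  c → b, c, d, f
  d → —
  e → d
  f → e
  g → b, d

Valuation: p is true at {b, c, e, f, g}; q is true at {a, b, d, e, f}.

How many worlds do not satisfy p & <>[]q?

3

a: p is F, <>[]q is T. ✗
b: p is T, <>[]q is F. ✗
c: p is T, <>[]q is T. ✓
d: p is F, <>[]q is F. ✗
e: p is T, <>[]q is T. ✓
f: p is T, <>[]q is T. ✓
g: p is T, <>[]q is T. ✓
Satisfying worlds: {c, e, f, g}.
So p & <>[]q fails at the other 3 worlds.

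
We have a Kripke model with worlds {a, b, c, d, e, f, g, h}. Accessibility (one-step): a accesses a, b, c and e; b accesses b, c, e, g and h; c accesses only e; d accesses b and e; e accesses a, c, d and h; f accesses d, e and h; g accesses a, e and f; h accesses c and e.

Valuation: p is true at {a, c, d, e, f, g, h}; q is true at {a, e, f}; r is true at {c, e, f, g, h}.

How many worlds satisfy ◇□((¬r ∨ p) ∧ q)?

4

a: successors {a, b, c, e}; □((¬r ∨ p) ∧ q) there: a:F, b:F, c:T, e:F. ✓
b: successors {b, c, e, g, h}; □((¬r ∨ p) ∧ q) there: b:F, c:T, e:F, g:T, h:F. ✓
c: successors {e}; □((¬r ∨ p) ∧ q) there: e:F. ✗
d: successors {b, e}; □((¬r ∨ p) ∧ q) there: b:F, e:F. ✗
e: successors {a, c, d, h}; □((¬r ∨ p) ∧ q) there: a:F, c:T, d:F, h:F. ✓
f: successors {d, e, h}; □((¬r ∨ p) ∧ q) there: d:F, e:F, h:F. ✗
g: successors {a, e, f}; □((¬r ∨ p) ∧ q) there: a:F, e:F, f:F. ✗
h: successors {c, e}; □((¬r ∨ p) ∧ q) there: c:T, e:F. ✓
Satisfying worlds: {a, b, e, h}.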